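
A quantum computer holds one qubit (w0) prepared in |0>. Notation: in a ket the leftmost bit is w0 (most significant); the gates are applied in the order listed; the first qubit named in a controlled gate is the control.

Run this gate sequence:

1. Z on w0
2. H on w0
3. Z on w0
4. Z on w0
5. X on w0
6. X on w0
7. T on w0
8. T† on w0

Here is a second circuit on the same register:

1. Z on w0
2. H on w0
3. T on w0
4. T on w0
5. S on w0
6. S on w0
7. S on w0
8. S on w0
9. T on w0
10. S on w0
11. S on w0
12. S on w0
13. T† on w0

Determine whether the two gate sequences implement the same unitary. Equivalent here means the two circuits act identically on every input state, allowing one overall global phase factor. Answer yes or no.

Yes: on every input state the two circuits agree up to one overall phase factor.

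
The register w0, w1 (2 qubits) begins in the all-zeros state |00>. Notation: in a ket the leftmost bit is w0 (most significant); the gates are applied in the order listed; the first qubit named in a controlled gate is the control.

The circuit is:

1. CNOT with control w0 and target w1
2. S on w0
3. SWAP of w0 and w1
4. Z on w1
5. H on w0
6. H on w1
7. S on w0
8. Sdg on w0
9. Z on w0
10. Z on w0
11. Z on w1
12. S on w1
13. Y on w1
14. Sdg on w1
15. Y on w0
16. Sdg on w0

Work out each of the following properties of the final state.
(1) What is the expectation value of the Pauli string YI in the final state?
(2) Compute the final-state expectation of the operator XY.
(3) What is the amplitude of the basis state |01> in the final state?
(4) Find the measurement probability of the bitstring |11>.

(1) The expectation value of YI is 1.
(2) In the final state, XY has expectation 0.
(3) The final state's coefficient on |01> equals -I/2.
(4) Outcome |11> occurs with probability 1/4.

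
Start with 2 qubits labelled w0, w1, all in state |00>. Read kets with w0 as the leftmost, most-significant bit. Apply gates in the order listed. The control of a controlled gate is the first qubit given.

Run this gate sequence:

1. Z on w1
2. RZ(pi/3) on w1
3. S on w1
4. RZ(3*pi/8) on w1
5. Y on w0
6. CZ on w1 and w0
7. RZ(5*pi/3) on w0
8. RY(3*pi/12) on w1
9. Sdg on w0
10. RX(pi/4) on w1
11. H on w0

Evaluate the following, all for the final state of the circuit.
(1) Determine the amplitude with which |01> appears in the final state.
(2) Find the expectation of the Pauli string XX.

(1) The amplitude on |01> is (1 - I)*exp(23*I*pi/48)/4.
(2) In the final state, XX has expectation -sqrt(2)/2.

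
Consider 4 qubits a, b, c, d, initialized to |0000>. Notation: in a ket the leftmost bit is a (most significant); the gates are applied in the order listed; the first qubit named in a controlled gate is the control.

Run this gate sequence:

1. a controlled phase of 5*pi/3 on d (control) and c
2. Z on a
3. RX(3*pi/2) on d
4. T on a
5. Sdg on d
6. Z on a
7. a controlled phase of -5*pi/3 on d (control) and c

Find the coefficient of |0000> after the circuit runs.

The final state's coefficient on |0000> equals -sqrt(2)/2.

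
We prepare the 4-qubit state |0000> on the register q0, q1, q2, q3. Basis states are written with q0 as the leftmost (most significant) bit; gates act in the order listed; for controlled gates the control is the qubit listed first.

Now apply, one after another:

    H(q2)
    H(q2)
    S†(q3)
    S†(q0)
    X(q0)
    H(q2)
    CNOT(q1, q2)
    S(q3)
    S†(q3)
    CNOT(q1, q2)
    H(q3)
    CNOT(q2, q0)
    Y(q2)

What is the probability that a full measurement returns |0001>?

Outcome |0001> occurs with probability 1/4.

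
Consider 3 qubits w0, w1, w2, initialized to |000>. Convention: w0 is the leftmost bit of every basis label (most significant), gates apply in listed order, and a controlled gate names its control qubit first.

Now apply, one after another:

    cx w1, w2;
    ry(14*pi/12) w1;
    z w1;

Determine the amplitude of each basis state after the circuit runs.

The final amplitudes are -sqrt(6)/4 + sqrt(2)/4 on |000>, -sqrt(6)/4 - sqrt(2)/4 on |010>, and 0 on every other basis state.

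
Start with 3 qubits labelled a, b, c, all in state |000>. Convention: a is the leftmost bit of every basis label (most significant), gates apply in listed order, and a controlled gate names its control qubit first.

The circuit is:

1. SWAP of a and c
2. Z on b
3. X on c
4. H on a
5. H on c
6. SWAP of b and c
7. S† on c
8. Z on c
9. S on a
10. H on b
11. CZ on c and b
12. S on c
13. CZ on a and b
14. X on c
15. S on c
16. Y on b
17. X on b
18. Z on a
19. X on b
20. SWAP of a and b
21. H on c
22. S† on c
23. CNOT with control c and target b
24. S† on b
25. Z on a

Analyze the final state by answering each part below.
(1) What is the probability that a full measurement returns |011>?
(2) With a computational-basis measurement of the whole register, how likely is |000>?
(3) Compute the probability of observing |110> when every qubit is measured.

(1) A full measurement returns |011> with probability 1/4.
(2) The probability of measuring |000> is 1/4.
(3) A full measurement returns |110> with probability 0.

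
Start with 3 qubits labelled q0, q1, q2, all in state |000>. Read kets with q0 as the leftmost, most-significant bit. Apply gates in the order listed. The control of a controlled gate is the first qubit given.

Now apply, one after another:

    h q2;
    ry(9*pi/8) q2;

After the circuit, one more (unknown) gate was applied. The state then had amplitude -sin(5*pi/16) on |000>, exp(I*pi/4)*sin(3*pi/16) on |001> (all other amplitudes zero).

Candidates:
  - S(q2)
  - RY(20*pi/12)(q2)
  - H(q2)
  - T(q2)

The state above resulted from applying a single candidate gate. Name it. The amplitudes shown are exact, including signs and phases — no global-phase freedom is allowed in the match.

It was T(q2) that produced the state shown.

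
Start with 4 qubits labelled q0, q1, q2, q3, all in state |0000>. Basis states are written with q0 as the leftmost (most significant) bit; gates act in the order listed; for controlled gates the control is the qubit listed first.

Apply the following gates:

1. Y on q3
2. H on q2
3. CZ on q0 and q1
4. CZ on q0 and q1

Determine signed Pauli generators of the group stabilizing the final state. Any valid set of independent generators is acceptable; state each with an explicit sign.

The final state is stabilized by the group generated by +IIXI, +ZIII, +IZII, -IIIZ; other independent generating sets are equally valid. Key observation: the block from step 3 through step 4 cancels to the identity and can be dropped.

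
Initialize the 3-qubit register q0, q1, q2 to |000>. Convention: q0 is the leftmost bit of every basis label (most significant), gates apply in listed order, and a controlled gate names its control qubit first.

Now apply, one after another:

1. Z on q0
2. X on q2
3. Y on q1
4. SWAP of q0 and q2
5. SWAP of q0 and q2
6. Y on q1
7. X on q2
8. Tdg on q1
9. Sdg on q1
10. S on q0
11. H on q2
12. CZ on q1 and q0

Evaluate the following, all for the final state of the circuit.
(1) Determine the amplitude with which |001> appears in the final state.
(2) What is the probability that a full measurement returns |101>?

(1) |001> carries amplitude sqrt(2)/2 in the final state.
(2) Outcome |101> occurs with probability 0.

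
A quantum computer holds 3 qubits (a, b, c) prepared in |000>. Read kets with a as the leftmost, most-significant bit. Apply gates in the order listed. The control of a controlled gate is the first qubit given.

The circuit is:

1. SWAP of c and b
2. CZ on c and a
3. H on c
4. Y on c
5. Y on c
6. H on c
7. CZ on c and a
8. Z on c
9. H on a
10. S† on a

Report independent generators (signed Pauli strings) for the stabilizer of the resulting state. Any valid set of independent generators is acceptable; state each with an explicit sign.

The stabilizer group can be generated by -YII, +IZI, +IIZ, among other valid generating sets. Key observation: gates 2-7 undo each other exactly, leaving only the rest of the circuit to track.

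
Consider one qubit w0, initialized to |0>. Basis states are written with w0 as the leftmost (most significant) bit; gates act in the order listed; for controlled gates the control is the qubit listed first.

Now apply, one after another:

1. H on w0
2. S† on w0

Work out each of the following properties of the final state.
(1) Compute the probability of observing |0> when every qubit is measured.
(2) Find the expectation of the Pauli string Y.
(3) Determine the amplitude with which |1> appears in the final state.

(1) A full measurement returns |0> with probability 1/2.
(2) The expectation value of Y is -1.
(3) The final state's coefficient on |1> equals -sqrt(2)*I/2.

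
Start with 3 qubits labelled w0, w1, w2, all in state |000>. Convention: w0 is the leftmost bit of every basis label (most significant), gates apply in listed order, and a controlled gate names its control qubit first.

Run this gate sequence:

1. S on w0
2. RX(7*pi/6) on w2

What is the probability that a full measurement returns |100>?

Outcome |100> occurs with probability 0.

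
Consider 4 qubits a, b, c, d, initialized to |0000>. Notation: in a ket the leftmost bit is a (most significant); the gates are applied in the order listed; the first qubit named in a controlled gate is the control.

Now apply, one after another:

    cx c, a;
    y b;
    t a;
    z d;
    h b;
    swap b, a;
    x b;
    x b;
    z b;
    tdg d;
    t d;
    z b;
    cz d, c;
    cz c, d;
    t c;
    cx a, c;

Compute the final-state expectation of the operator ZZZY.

In the final state, ZZZY has expectation 0.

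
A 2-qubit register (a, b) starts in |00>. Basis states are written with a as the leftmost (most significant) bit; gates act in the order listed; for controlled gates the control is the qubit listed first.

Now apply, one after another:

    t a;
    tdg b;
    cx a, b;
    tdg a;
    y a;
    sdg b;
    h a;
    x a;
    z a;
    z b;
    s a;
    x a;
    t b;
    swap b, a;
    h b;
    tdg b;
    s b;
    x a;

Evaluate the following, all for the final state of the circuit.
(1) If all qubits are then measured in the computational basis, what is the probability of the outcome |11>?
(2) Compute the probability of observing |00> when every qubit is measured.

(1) The probability of measuring |11> is 1/2.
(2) Outcome |00> occurs with probability 0.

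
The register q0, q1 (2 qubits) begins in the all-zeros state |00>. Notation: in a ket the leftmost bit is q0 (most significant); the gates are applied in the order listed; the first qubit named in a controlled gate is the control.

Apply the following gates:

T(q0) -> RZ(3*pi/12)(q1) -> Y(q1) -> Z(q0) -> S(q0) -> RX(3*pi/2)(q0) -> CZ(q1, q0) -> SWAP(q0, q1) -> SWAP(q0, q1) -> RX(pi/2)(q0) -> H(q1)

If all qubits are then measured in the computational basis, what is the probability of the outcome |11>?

Outcome |11> occurs with probability 1/2. Key observation: the block from step 8 through step 9 cancels to the identity and can be dropped.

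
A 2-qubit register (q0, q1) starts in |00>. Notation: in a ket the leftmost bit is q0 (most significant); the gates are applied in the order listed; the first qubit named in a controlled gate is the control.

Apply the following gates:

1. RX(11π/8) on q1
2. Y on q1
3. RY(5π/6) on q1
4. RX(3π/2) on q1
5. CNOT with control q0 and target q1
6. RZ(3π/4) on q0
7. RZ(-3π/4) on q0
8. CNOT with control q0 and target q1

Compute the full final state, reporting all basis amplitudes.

The final amplitudes are (1 - I)*(-sqrt(2) + sqrt(6)*I)*sin(pi/16)/4 on |00>, (1 - I)*(sqrt(2) + sqrt(6)*I)*cos(pi/16)/4 on |01>, 0 on |10>, 0 on |11>.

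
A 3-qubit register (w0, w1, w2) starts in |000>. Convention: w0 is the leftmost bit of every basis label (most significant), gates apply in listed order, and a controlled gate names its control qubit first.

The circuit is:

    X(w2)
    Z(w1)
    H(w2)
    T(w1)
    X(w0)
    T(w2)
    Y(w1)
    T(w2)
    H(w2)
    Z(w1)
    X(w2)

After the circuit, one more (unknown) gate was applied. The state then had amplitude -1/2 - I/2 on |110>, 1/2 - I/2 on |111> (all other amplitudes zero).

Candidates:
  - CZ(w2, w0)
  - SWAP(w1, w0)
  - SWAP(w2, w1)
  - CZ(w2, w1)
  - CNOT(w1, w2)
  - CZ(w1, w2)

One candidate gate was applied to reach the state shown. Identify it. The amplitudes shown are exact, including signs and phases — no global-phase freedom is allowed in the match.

It was CNOT(w1, w2) that produced the state shown.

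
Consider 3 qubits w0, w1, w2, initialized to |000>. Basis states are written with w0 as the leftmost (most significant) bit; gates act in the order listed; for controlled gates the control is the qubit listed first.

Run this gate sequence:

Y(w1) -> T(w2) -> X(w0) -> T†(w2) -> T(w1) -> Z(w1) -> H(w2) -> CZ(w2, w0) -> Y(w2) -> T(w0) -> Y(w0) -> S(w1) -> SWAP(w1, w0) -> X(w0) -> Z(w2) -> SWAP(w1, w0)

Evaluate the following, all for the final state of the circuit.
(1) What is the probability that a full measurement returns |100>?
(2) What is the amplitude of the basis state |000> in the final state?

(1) The probability of measuring |100> is 0.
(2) The final state's coefficient on |000> equals sqrt(2)*I/2.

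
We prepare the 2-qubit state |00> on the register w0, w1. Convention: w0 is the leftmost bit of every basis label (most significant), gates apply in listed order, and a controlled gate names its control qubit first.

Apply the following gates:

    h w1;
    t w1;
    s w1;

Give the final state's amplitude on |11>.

The amplitude on |11> is 0.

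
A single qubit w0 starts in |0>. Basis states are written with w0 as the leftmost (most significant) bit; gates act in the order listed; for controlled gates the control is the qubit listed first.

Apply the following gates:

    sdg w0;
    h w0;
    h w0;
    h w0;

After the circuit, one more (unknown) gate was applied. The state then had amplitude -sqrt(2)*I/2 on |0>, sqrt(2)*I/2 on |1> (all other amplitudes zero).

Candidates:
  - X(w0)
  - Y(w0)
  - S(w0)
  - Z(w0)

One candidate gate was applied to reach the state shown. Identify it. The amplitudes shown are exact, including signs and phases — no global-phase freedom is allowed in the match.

The unique candidate consistent with the amplitudes is Y(w0). Key observation: gates 2-3 undo each other exactly, leaving only the rest of the circuit to track.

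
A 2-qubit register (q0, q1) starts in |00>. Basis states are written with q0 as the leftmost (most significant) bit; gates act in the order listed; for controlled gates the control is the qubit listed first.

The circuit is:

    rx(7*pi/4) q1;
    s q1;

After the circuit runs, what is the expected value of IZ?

In the final state, IZ has expectation sqrt(2)/2.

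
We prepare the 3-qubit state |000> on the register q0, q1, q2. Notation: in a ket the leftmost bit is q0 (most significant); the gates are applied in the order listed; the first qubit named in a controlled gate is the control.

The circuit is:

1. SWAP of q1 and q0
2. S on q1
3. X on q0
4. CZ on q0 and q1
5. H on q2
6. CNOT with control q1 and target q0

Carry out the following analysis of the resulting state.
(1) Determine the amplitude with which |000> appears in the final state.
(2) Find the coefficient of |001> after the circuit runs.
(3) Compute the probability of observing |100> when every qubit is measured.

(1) The final state's coefficient on |000> equals 0.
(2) |001> carries amplitude 0 in the final state.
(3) A full measurement returns |100> with probability 1/2.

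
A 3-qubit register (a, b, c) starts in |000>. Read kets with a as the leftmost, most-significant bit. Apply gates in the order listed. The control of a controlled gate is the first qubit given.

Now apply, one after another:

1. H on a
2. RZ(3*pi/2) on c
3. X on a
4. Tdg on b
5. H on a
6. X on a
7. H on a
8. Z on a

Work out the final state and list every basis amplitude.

The final amplitudes are -sqrt(2)*exp(I*pi/4)/2 on |000>, -sqrt(2)*exp(I*pi/4)/2 on |100>, and 0 on every other basis state.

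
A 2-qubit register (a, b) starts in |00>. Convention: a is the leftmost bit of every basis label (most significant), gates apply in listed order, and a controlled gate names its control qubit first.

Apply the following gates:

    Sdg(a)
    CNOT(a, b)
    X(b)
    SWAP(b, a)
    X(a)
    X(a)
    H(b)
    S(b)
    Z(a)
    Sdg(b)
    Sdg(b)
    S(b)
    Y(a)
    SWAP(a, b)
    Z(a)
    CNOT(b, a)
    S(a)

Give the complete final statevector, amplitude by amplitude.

The resulting statevector has amplitude sqrt(2)*I/2 on |00>, 0 on |01>, sqrt(2)/2 on |10>, 0 on |11>. Key observation: gates 5-6 undo each other exactly, leaving only the rest of the circuit to track.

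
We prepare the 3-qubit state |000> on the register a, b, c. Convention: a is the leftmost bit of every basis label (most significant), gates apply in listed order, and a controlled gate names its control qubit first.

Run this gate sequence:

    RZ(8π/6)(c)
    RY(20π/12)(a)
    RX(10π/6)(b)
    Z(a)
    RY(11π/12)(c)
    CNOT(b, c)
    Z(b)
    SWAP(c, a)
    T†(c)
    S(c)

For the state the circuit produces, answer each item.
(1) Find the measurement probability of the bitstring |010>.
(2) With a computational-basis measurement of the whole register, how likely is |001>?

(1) A full measurement returns |010> with probability 3*sqrt(2)/128 + 3*sqrt(6)/128 + 3/32.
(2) Outcome |001> occurs with probability -3*sqrt(6)/128 - 3*sqrt(2)/128 + 3/32.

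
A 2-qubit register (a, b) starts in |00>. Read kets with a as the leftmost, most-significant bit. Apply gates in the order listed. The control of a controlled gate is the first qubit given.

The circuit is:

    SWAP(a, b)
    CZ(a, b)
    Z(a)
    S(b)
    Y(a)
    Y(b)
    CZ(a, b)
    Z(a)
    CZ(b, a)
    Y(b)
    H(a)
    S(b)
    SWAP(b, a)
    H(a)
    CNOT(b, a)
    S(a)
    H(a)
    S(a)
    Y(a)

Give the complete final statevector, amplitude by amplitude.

After the circuit, the state carries amplitude sqrt(2)*(-1 - I)/4 on |00>, sqrt(2)*(1 + I)/4 on |01>, sqrt(2)*(1 + I)/4 on |10>, sqrt(2)*(-1 - I)/4 on |11>.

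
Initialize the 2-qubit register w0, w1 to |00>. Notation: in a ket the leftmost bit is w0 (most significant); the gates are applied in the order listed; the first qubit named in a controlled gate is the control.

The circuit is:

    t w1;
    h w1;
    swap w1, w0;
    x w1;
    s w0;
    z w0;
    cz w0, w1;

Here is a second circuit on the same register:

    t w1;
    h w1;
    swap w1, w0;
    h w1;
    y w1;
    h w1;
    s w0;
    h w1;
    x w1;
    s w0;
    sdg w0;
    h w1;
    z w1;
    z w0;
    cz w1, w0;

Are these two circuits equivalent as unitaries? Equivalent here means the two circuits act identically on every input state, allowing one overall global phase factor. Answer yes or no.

No, they are not equivalent — no single phase factor reconciles the two unitaries.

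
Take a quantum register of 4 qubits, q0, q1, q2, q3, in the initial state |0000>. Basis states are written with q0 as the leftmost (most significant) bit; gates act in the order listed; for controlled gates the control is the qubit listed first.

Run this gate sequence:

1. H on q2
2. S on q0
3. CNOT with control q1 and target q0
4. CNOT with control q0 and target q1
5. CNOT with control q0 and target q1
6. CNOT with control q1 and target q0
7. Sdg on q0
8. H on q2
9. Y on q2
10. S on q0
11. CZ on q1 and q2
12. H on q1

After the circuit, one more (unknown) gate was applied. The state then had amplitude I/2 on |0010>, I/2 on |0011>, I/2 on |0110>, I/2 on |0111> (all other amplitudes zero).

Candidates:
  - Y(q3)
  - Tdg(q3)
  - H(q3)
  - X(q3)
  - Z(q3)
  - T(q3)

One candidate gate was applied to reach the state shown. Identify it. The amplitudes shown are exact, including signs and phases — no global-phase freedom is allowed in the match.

The applied gate was H(q3). Key observation: the block from step 1 through step 8 cancels to the identity and can be dropped.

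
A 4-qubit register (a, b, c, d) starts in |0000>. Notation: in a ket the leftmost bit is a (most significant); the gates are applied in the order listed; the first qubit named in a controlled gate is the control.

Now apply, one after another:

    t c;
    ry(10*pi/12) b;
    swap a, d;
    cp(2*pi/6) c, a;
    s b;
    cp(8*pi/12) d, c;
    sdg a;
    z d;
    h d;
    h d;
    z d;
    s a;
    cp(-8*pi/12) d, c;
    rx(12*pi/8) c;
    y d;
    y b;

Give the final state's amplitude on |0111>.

|0111> carries amplitude I*(-1 + sqrt(3))/4 in the final state.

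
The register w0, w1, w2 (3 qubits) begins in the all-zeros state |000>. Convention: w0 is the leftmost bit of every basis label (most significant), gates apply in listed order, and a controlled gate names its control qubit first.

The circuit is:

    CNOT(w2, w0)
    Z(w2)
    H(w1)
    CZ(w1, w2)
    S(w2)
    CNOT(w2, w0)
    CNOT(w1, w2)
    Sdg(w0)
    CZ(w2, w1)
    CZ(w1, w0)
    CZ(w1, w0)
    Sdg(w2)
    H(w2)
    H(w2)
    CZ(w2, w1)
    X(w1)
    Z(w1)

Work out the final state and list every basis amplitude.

The final amplitudes are -sqrt(2)*I/2 on |001>, -sqrt(2)/2 on |010>, and 0 on every other basis state.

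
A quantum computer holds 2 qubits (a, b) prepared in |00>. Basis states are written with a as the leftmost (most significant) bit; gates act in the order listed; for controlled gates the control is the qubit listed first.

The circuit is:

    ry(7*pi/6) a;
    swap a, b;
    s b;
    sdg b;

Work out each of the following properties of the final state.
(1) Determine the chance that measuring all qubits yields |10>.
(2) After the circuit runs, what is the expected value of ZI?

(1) The probability of measuring |10> is 0. Key observation: the block from step 3 through step 4 cancels to the identity and can be dropped.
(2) The observable ZI averages to 1.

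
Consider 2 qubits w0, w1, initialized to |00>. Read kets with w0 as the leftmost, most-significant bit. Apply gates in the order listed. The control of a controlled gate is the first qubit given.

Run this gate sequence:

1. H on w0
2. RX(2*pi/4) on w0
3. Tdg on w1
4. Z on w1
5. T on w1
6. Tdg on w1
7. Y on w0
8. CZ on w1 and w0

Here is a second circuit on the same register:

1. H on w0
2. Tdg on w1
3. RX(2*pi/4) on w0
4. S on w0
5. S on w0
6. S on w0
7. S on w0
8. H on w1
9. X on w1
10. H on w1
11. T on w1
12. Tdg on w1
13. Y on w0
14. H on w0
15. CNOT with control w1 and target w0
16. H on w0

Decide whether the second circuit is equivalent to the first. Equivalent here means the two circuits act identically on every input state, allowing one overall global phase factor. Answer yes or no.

Yes, they are equivalent — the unitaries differ by at most a global phase.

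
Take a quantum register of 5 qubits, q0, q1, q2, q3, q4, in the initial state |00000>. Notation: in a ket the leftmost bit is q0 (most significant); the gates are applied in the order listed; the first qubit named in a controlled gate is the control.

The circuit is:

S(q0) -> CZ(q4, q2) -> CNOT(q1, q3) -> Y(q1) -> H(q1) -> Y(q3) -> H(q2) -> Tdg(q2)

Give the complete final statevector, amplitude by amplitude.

After the circuit, the state carries amplitude -1/2 on |00010>, exp(3*I*pi/4)/2 on |00110>, 1/2 on |01010>, -exp(3*I*pi/4)/2 on |01110>, and 0 on every other basis state.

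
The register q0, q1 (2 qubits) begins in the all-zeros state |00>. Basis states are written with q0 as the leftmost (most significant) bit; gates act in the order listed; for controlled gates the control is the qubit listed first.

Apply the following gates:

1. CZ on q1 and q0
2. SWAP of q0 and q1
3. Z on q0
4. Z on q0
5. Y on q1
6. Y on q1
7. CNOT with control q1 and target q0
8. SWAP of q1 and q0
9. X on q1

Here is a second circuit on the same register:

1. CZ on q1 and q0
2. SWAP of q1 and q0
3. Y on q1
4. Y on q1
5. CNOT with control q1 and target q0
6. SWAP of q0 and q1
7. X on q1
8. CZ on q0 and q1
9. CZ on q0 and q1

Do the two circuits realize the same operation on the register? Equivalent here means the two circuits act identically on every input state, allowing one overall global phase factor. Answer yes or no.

Yes, they are equivalent — the unitaries differ by at most a global phase.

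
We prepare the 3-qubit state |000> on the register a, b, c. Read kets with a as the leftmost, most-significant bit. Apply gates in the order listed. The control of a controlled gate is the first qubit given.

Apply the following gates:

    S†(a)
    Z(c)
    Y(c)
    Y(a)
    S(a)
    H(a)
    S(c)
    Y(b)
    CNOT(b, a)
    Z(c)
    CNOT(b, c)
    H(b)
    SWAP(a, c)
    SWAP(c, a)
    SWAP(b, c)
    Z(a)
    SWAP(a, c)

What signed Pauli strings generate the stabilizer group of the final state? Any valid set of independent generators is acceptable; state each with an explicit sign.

The final state is stabilized by the group generated by -XII, +IIX, +IZI; other independent generating sets are equally valid.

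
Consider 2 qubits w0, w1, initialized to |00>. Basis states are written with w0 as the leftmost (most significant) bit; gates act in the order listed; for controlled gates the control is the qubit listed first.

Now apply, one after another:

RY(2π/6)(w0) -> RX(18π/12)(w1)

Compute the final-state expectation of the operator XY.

In the final state, XY has expectation sqrt(3)/2.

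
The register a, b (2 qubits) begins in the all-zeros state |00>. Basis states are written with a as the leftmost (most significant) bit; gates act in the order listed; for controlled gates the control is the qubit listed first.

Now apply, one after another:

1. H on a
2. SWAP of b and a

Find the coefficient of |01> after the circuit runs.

The amplitude on |01> is sqrt(2)/2.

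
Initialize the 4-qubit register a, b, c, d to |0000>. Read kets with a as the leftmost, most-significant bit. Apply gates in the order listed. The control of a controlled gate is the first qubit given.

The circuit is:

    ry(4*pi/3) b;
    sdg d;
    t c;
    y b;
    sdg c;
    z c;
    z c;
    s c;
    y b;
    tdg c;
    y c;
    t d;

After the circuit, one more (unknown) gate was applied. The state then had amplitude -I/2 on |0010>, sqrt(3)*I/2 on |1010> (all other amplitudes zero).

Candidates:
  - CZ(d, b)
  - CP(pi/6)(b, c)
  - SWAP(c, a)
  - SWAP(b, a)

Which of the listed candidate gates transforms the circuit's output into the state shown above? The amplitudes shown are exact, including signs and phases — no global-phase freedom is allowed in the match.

It was SWAP(b, a) that produced the state shown. Key observation: steps 3-10 multiply out to the identity, so the circuit reduces to the remaining gates.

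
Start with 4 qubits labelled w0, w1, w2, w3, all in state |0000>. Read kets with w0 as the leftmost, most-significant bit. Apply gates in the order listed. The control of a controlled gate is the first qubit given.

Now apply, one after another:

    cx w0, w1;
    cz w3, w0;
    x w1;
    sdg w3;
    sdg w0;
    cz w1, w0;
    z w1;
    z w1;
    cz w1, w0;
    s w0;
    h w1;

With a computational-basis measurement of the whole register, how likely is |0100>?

A full measurement returns |0100> with probability 1/2.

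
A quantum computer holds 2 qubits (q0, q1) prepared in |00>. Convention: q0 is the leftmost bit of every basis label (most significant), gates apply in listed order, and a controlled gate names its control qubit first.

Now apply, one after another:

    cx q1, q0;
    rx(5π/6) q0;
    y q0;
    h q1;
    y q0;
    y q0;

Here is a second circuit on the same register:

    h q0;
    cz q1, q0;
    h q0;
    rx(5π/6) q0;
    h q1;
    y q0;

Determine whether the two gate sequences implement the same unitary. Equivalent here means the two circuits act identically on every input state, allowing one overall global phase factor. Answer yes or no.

Yes: on every input state the two circuits agree up to one overall phase factor.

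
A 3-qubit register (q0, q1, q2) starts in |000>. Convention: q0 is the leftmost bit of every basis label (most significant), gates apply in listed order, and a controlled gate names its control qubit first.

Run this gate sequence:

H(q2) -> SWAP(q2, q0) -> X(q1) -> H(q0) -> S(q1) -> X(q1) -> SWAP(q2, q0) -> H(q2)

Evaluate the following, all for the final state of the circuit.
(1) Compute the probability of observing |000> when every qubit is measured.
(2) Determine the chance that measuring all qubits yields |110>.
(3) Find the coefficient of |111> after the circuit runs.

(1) A full measurement returns |000> with probability 1/2.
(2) Outcome |110> occurs with probability 0.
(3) The final state's coefficient on |111> equals 0.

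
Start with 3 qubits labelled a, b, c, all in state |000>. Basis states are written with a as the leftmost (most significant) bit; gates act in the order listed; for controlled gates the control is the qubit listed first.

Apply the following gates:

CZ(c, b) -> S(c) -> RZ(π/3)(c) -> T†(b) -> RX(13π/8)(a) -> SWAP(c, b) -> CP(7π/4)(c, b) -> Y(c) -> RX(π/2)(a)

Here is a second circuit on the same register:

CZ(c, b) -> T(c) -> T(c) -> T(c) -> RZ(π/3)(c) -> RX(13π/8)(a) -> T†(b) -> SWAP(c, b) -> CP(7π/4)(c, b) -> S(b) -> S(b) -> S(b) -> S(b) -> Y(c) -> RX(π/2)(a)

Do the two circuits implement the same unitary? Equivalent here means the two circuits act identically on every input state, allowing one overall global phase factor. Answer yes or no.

No: there is an input state on which the two circuits produce genuinely different outputs (not merely differing by a phase).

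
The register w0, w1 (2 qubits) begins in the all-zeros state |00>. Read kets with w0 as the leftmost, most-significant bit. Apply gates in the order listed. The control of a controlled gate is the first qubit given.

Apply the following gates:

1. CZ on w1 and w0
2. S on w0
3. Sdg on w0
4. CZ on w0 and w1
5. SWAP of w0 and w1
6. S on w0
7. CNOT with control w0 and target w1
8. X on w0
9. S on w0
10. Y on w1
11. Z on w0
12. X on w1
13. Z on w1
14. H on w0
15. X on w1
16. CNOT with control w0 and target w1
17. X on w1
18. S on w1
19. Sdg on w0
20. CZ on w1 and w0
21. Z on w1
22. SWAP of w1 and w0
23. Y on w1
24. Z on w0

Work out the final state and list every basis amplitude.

After the circuit, the state carries amplitude 0 on |00>, sqrt(2)*I/2 on |01>, -sqrt(2)*I/2 on |10>, 0 on |11>.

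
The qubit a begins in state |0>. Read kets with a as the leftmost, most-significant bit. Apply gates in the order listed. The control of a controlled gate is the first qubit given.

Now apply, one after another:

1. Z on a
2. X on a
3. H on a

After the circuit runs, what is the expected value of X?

In the final state, X has expectation -1.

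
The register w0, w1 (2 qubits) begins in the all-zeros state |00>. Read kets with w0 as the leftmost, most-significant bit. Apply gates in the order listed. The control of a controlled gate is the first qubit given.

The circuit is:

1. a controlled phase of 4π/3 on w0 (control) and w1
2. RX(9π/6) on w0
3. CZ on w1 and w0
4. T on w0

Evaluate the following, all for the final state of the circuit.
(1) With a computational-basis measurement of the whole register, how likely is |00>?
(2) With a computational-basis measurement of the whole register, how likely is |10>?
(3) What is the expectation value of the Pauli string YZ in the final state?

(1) The probability of measuring |00> is 1/2.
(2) The probability of measuring |10> is 1/2.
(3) The expectation value of YZ is sqrt(2)/2.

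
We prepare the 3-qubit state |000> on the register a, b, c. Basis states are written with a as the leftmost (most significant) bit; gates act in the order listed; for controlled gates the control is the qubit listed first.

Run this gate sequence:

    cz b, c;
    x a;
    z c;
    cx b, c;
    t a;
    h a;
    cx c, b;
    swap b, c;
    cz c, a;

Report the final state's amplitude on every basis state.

The resulting statevector has amplitude sqrt(2)*exp(I*pi/4)/2 on |000>, -sqrt(2)*exp(I*pi/4)/2 on |100>, and 0 on every other basis state.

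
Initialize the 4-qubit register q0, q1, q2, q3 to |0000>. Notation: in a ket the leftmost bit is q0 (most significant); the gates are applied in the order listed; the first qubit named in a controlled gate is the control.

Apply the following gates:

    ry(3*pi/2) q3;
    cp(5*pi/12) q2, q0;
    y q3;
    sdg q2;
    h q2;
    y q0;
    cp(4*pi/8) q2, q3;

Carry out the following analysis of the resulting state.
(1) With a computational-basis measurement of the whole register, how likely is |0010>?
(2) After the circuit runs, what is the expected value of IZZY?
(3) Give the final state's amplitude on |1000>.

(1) The probability of measuring |0010> is 0.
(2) In the final state, IZZY has expectation -1/2.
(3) |1000> carries amplitude 1/2 in the final state.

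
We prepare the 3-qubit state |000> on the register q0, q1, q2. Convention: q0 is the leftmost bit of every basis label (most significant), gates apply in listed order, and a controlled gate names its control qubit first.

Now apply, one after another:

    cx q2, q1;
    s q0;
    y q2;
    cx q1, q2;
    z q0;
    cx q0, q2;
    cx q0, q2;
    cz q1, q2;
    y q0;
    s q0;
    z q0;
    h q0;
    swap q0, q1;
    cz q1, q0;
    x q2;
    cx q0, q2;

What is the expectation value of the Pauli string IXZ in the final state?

In the final state, IXZ has expectation -1. Key observation: gates 6-7 undo each other exactly, leaving only the rest of the circuit to track.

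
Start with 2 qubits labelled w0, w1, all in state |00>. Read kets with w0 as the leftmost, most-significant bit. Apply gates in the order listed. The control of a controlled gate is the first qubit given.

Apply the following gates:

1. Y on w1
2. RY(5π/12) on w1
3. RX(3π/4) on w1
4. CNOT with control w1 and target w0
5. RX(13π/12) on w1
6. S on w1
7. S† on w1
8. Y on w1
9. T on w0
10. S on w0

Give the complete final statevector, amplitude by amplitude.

After the circuit, the state carries amplitude -sqrt(3*sqrt(2) + 6)/8 + (-2 + I)*sqrt(2 - sqrt(2))/8 + (-1 + I)*sqrt(4 - 2*sqrt(2))/8 on |00>, -sqrt(6 - 3*sqrt(2))/8 + (-1 - I)*sqrt(2*sqrt(2) + 4)/8 + (2 + I)*sqrt(sqrt(2) + 2)/8 on |01>, -sqrt(2 - sqrt(2))*exp(I*pi/4)/4 - sqrt(4 - 2*sqrt(2))*exp(I*pi/4)/8 - sqrt(4 - 2*sqrt(2))*exp(3*I*pi/4)/8 + sqrt(2 - sqrt(2))*exp(3*I*pi/4)/8 + sqrt(3*sqrt(2) + 6)*exp(I*pi/4)/8 on |10>, -sqrt(sqrt(2) + 2)*exp(I*pi/4)/4 - sqrt(2*sqrt(2) + 4)*exp(3*I*pi/4)/8 - sqrt(sqrt(2) + 2)*exp(3*I*pi/4)/8 - sqrt(6 - 3*sqrt(2))*exp(I*pi/4)/8 + sqrt(2*sqrt(2) + 4)*exp(I*pi/4)/8 on |11>. Key observation: gates 6-7 undo each other exactly, leaving only the rest of the circuit to track.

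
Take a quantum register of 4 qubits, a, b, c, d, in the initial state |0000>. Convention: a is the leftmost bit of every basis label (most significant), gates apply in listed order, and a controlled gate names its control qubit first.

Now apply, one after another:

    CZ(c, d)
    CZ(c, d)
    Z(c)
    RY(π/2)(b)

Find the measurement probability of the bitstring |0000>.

The probability of measuring |0000> is 1/2. Key observation: gates 1-2 undo each other exactly, leaving only the rest of the circuit to track.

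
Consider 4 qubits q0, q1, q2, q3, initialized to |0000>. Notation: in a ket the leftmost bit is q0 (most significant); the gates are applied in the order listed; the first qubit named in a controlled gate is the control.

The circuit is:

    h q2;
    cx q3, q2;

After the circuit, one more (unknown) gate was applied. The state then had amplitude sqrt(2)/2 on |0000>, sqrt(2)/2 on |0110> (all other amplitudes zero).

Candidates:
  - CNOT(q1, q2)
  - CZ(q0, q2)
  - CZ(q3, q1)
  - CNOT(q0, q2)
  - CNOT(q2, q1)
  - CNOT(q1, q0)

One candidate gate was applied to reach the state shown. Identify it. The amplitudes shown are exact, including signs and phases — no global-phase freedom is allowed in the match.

The unique candidate consistent with the amplitudes is CNOT(q2, q1).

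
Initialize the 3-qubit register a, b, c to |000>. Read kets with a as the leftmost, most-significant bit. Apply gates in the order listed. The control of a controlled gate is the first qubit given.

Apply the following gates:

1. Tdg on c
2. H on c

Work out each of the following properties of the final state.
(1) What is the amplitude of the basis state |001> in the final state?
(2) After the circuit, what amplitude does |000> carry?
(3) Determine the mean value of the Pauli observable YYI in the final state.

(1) |001> carries amplitude sqrt(2)/2 in the final state.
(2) |000> carries amplitude sqrt(2)/2 in the final state.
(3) In the final state, YYI has expectation 0.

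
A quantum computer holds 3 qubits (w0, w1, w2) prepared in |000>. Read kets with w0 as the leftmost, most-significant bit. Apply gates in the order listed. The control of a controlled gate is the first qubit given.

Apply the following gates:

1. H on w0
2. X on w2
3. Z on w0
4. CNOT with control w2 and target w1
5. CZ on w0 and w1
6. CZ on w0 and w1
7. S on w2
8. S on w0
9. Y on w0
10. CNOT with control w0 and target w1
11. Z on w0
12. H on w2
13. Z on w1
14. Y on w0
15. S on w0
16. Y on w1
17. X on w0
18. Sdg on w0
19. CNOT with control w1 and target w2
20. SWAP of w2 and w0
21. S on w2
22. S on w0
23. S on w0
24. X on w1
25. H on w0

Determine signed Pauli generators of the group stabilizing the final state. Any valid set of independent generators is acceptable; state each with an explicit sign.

The stabilizer group can be generated by +IXX, +ZII, -IZZ, among other valid generating sets.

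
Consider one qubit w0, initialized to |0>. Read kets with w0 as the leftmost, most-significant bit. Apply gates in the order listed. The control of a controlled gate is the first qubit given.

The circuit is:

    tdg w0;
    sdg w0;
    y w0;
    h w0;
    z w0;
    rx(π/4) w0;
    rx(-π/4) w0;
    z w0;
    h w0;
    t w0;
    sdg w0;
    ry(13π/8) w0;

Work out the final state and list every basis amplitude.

After the circuit, the state carries amplitude -exp(I*pi/4)*sin(3*pi/16) on |0>, -exp(I*pi/4)*cos(3*pi/16) on |1>.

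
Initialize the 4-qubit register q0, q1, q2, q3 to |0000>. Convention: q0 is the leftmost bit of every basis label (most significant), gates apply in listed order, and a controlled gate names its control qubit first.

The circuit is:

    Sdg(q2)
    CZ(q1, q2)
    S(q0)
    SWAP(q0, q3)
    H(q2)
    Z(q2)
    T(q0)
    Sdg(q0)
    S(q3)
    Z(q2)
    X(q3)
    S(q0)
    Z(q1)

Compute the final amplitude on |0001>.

|0001> carries amplitude sqrt(2)/2 in the final state.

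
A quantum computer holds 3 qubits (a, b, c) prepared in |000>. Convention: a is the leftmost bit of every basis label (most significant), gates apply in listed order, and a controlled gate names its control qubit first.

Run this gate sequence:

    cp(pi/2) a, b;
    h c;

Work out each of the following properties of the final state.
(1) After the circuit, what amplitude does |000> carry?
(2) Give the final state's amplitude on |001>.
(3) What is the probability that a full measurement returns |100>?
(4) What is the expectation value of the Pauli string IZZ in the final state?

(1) The final state's coefficient on |000> equals sqrt(2)/2.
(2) |001> carries amplitude sqrt(2)/2 in the final state.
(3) A full measurement returns |100> with probability 0.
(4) In the final state, IZZ has expectation 0.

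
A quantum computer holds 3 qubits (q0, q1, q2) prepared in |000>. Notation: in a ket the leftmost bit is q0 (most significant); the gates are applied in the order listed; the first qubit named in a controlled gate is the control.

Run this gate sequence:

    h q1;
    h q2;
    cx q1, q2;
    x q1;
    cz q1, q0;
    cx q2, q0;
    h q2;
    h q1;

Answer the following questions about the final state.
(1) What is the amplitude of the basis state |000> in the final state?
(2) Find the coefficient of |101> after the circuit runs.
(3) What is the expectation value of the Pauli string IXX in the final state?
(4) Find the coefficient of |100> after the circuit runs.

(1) The amplitude on |000> is 1/2.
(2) The amplitude on |101> is -1/2.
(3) In the final state, IXX has expectation 0.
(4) The amplitude on |100> is 1/2.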